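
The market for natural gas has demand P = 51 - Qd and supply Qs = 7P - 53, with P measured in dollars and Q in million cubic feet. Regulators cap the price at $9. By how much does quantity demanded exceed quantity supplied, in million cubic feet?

Rearranging demand gives Qd = 51 - P. Equilibrium: 51 - P = 7P - 53, so 104 = 8P and P* = 13, Q* = 38.
Since 9 < 13, the ceiling is binding.
At P = 9: Qd = 51 - 9 = 42 and Qs = 7·9 - 53 = 10.
Shortage = Qd - Qs = 42 - 10 = 32.

32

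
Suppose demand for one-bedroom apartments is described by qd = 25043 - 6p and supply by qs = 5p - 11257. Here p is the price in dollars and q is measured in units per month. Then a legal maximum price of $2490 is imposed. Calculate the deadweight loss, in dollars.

Equilibrium: 25043 - 6p = 5p - 11257, so 36300 = 11p and p* = 3300, q* = 5243.
The ceiling of 2490 is below the equilibrium price 3300, so it binds.
At p = 2490: qd = 25043 - 6·2490 = 10103 and qs = 5·2490 - 11257 = 1193.
Quantity traded falls to 1193. At q = 1193 the demand price is (25043 - 1193)/6 = 3975 and the supply price is (11257 + 1193)/5 = 2490.
Deadweight loss = ½ · (3975 - 2490) · (5243 - 1193) = ½ · 1485 · 4050 = 3007125.

3007125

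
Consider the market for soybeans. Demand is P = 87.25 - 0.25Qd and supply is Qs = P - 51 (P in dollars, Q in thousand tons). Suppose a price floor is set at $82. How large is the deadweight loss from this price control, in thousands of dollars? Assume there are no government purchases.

40

Rearranging demand gives Qd = 349 - 4P. In a free market, 349 - 4P = P - 51 gives the equilibrium P* = 80, Q* = 29.
Because the floor (82) lies above the market-clearing price, it is binding.
At P = 82: Qd = 349 - 4·82 = 21 and Qs = 82 - 51 = 31.
Quantity traded falls to 21. At Q = 21 the demand price is (349 - 21)/4 = 82 and the supply price is 51 + 21 = 72.
Deadweight loss = ½ · (82 - 72) · (29 - 21) = ½ · 10 · 8 = 40.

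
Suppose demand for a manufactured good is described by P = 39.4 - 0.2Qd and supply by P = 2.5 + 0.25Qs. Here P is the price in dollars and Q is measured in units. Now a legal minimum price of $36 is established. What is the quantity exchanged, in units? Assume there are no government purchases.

17

Rearranging demand gives Qd = 197 - 5P; rearranging supply gives Qs = 4P - 10. Equilibrium: 197 - 5P = 4P - 10, so 207 = 9P and P* = 23, Q* = 82.
Because the floor (36) lies above the market-clearing price, it is binding.
At P = 36: Qd = 197 - 5·36 = 17 and Qs = 4·36 - 10 = 134.
The quantity actually transacted is the short side, demand: 17.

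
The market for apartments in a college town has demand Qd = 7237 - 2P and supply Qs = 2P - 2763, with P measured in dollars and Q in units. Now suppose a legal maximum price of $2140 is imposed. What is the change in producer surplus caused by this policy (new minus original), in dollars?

Setting quantity demanded equal to quantity supplied, 7237 - 2P = 2P - 2763, gives P* = 2500 and Q* = 2237.
Since 2140 < 2500, the ceiling is binding.
At P = 2140: Qd = 7237 - 2·2140 = 2957 and Qs = 2·2140 - 2763 = 1517.
Producer surplus without the control is ½ · (2500 - 1381.5) · 2237 = 1251042.25.
With the ceiling, producers sell 1517 units at 2140, so PS = ½ · (2140 - 1381.5) · 1517 = 575322.25.
Change in producer surplus = 575322.25 - 1251042.25 = -675720.

-675720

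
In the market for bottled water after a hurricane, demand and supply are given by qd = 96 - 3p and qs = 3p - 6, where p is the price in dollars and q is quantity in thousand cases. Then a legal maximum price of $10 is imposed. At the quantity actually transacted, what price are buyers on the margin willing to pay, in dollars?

Equilibrium: 96 - 3p = 3p - 6, so 102 = 6p and p* = 17, q* = 45.
Because the ceiling (10) lies below the market-clearing price, it is binding.
At p = 10: qd = 96 - 3·10 = 66 and qs = 3·10 - 6 = 24.
Only 24 units reach the market. On the demand curve, the marginal buyer's willingness to pay at q = 24 is (96 - 24)/3 = 24.

24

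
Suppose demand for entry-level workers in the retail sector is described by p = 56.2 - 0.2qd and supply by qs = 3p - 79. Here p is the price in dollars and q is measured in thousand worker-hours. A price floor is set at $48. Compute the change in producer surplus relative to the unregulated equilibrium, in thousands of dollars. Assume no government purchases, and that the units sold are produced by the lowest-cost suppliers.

Rearranging demand gives qd = 281 - 5p. Without the control the market clears where 281 - 5p = 3p - 79, i.e. p* = 45 and q* = 56.
Because the floor (48) lies above the market-clearing price, it is binding.
At p = 48: qd = 281 - 5·48 = 41 and qs = 3·48 - 79 = 65.
Producer surplus without the control is ½ · (45 - 79/3) · 56 = 1568/3.
With the floor, 41 units are sold at 48. The supply price at q = 41 is 40, so PS = ½ · [(48 - 79/3) + (48 - 40)] · 41 = 3649/6.
Change in producer surplus = 3649/6 - 1568/3 = 85.5.

85.5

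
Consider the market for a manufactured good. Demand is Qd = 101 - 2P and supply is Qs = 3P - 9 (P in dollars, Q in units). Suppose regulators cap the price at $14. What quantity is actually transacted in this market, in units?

33

Setting quantity demanded equal to quantity supplied, 101 - 2P = 3P - 9, gives P* = 22 and Q* = 57.
The ceiling of 14 is below the equilibrium price 22, so it binds.
At P = 14: Qd = 101 - 2·14 = 73 and Qs = 3·14 - 9 = 33.
The quantity actually transacted is the short side, supply: 33.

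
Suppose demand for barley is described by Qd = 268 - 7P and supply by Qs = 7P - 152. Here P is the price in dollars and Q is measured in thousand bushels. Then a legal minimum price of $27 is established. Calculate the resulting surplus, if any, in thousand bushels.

0

In a free market, 268 - 7P = 7P - 152 gives the equilibrium P* = 30, Q* = 58.
The floor of 27 is below the equilibrium price 30, so it is not binding; the market clears at P* = 30, Q* = 58.
Since the control does not bind, there is no surplus.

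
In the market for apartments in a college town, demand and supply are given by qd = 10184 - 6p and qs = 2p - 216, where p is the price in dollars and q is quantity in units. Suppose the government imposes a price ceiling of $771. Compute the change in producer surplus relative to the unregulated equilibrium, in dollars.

-981295

Setting quantity demanded equal to quantity supplied, 10184 - 6p = 2p - 216, gives p* = 1300 and q* = 2384.
Because the ceiling (771) lies below the market-clearing price, it is binding.
At p = 771: qd = 10184 - 6·771 = 5558 and qs = 2·771 - 216 = 1326.
Producer surplus without the control is ½ · (1300 - 108) · 2384 = 1420864.
With the ceiling, producers sell 1326 units at 771, so PS = ½ · (771 - 108) · 1326 = 439569.
Change in producer surplus = 439569 - 1420864 = -981295.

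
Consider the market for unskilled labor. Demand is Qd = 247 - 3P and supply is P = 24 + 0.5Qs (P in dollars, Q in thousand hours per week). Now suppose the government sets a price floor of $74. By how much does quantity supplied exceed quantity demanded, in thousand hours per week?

75

Rearranging supply gives Qs = 2P - 48. Without the control the market clears where 247 - 3P = 2P - 48, i.e. P* = 59 and Q* = 70.
The floor of 74 is above the equilibrium price 59, so it binds.
At P = 74: Qd = 247 - 3·74 = 25 and Qs = 2·74 - 48 = 100.
Surplus = Qs - Qd = 100 - 25 = 75.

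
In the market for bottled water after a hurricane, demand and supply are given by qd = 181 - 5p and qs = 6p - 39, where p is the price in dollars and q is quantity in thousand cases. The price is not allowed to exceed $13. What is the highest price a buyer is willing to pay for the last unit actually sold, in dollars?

28.4

Setting quantity demanded equal to quantity supplied, 181 - 5p = 6p - 39, gives p* = 20 and q* = 81.
Because the ceiling (13) lies below the market-clearing price, it is binding.
At p = 13: qd = 181 - 5·13 = 116 and qs = 6·13 - 39 = 39.
Only 39 units reach the market. On the demand curve, the marginal buyer's willingness to pay at q = 39 is (181 - 39)/5 = 28.4.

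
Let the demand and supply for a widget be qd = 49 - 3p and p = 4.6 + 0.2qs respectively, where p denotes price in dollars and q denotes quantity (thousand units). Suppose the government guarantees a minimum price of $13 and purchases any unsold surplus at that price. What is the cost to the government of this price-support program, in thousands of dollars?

Rearranging supply gives qs = 5p - 23. Setting quantity demanded equal to quantity supplied, 49 - 3p = 5p - 23, gives p* = 9 and q* = 22.
Because the floor (13) lies above the market-clearing price, it is binding.
At p = 13: qd = 49 - 3·13 = 10 and qs = 5·13 - 23 = 42.
Surplus = qs - qd = 32.
Government expenditure = surplus × support price = 32 × 13 = 416.

416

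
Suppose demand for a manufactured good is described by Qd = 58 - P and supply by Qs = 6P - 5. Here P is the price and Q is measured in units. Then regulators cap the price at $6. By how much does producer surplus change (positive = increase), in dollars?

-120

Equilibrium: 58 - P = 6P - 5, so 63 = 7P and P* = 9, Q* = 49.
The ceiling of 6 is below the equilibrium price 9, so it binds.
At P = 6: Qd = 58 - 6 = 52 and Qs = 6·6 - 5 = 31.
Producer surplus without the control is ½ · (9 - 5/6) · 49 = 2401/12.
With the ceiling, producers sell 31 units at 6, so PS = ½ · (6 - 5/6) · 31 = 961/12.
Change in producer surplus = 961/12 - 2401/12 = -120.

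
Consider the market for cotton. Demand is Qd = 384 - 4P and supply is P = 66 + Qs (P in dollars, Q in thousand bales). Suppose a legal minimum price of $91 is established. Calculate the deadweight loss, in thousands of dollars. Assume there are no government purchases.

10

Rearranging supply gives Qs = P - 66. In a free market, 384 - 4P = P - 66 gives the equilibrium P* = 90, Q* = 24.
Because the floor (91) lies above the market-clearing price, it is binding.
At P = 91: Qd = 384 - 4·91 = 20 and Qs = 91 - 66 = 25.
Quantity traded falls to 20. At Q = 20 the demand price is (384 - 20)/4 = 91 and the supply price is 66 + 20 = 86.
Deadweight loss = ½ · (91 - 86) · (24 - 20) = ½ · 5 · 4 = 10.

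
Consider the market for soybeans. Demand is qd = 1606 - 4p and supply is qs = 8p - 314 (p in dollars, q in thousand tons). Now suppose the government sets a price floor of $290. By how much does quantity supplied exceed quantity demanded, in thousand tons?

1560

In a free market, 1606 - 4p = 8p - 314 gives the equilibrium p* = 160, q* = 966.
Because the floor (290) lies above the market-clearing price, it is binding.
At p = 290: qd = 1606 - 4·290 = 446 and qs = 8·290 - 314 = 2006.
Surplus = qs - qd = 2006 - 446 = 1560.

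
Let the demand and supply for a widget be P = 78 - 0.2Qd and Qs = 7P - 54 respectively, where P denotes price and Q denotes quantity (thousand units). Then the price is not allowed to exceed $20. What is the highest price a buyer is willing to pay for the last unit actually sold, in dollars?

Rearranging demand gives Qd = 390 - 5P. Equilibrium: 390 - 5P = 7P - 54, so 444 = 12P and P* = 37, Q* = 205.
Because the ceiling (20) lies below the market-clearing price, it is binding.
At P = 20: Qd = 390 - 5·20 = 290 and Qs = 7·20 - 54 = 86.
Only 86 units reach the market. On the demand curve, the marginal buyer's willingness to pay at Q = 86 is (390 - 86)/5 = 60.8.

60.8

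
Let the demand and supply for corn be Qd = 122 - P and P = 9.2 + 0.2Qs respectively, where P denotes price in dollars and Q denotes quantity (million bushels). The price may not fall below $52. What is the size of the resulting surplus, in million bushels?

144

Rearranging supply gives Qs = 5P - 46. Setting quantity demanded equal to quantity supplied, 122 - P = 5P - 46, gives P* = 28 and Q* = 94.
Since 52 > 28, the floor is binding.
At P = 52: Qd = 122 - 52 = 70 and Qs = 5·52 - 46 = 214.
Surplus = Qs - Qd = 214 - 70 = 144.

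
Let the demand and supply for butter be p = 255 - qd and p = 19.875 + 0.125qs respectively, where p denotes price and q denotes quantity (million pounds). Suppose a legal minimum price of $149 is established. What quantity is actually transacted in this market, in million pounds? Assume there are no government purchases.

Rearranging demand gives qd = 255 - p; rearranging supply gives qs = 8p - 159. In a free market, 255 - p = 8p - 159 gives the equilibrium p* = 46, q* = 209.
Because the floor (149) lies above the market-clearing price, it is binding.
At p = 149: qd = 255 - 149 = 106 and qs = 8·149 - 159 = 1033.
The quantity actually transacted is the short side, demand: 106.

106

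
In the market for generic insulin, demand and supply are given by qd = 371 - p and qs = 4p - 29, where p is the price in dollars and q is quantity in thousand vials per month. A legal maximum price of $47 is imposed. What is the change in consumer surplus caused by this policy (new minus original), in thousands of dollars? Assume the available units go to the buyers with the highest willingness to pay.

Equilibrium: 371 - p = 4p - 29, so 400 = 5p and p* = 80, q* = 291.
Since 47 < 80, the ceiling is binding.
At p = 47: qd = 371 - 47 = 324 and qs = 4·47 - 29 = 159.
Consumer surplus without the control is ½ · (371 - 80) · 291 = 42340.5.
With the ceiling, 159 units are sold at 47 (assume they go to the highest-value buyers). The demand price at q = 159 is 212, so CS = ½ · [(371 - 47) + (212 - 47)] · 159 = 38875.5.
Change in consumer surplus = 38875.5 - 42340.5 = -3465.

-3465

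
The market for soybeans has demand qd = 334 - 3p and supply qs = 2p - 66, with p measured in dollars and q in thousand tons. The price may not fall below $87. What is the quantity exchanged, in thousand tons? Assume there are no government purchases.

73

Equilibrium: 334 - 3p = 2p - 66, so 400 = 5p and p* = 80, q* = 94.
Because the floor (87) lies above the market-clearing price, it is binding.
At p = 87: qd = 334 - 3·87 = 73 and qs = 2·87 - 66 = 108.
The quantity actually transacted is the short side, demand: 73.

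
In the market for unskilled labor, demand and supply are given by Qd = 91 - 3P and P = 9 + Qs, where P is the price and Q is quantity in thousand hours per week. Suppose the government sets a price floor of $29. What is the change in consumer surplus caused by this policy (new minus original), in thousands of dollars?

Rearranging supply gives Qs = P - 9. Equilibrium: 91 - 3P = P - 9, so 100 = 4P and P* = 25, Q* = 16.
Since 29 > 25, the floor is binding.
At P = 29: Qd = 91 - 3·29 = 4 and Qs = 29 - 9 = 20.
Consumer surplus without the control is ½ · (91/3 - 25) · 16 = 128/3.
With the floor, consumers buy 4 units at 29, so CS = ½ · (91/3 - 29) · 4 = 8/3.
Change in consumer surplus = 8/3 - 128/3 = -40.

-40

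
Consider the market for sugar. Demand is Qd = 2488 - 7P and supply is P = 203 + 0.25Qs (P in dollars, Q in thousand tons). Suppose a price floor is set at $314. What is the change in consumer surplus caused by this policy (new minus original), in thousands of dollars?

-4746

Rearranging supply gives Qs = 4P - 812. Without the control the market clears where 2488 - 7P = 4P - 812, i.e. P* = 300 and Q* = 388.
The floor of 314 is above the equilibrium price 300, so it binds.
At P = 314: Qd = 2488 - 7·314 = 290 and Qs = 4·314 - 812 = 444.
Consumer surplus without the control is ½ · (2488/7 - 300) · 388 = 75272/7.
With the floor, consumers buy 290 units at 314, so CS = ½ · (2488/7 - 314) · 290 = 42050/7.
Change in consumer surplus = 42050/7 - 75272/7 = -4746.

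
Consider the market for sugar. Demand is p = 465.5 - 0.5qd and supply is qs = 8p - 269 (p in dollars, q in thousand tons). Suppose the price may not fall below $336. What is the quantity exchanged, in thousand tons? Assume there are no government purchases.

Rearranging demand gives qd = 931 - 2p. Equilibrium: 931 - 2p = 8p - 269, so 1200 = 10p and p* = 120, q* = 691.
Since 336 > 120, the floor is binding.
At p = 336: qd = 931 - 2·336 = 259 and qs = 8·336 - 269 = 2419.
The quantity actually transacted is the short side, demand: 259.

259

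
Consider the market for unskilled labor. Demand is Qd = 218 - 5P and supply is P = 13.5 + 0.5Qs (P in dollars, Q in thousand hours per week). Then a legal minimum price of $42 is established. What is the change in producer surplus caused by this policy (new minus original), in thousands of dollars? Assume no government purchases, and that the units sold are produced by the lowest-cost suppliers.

-250.25

Rearranging supply gives Qs = 2P - 27. Setting quantity demanded equal to quantity supplied, 218 - 5P = 2P - 27, gives P* = 35 and Q* = 43.
Because the floor (42) lies above the market-clearing price, it is binding.
At P = 42: Qd = 218 - 5·42 = 8 and Qs = 2·42 - 27 = 57.
Producer surplus without the control is ½ · (35 - 13.5) · 43 = 462.25.
With the floor, 8 units are sold at 42. The supply price at Q = 8 is 17.5, so PS = ½ · [(42 - 13.5) + (42 - 17.5)] · 8 = 212.
Change in producer surplus = 212 - 462.25 = -250.25.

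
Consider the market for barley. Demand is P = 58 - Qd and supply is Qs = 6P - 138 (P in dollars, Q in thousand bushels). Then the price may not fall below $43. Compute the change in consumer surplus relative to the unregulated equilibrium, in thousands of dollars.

Rearranging demand gives Qd = 58 - P. In a free market, 58 - P = 6P - 138 gives the equilibrium P* = 28, Q* = 30.
The floor of 43 is above the equilibrium price 28, so it binds.
At P = 43: Qd = 58 - 43 = 15 and Qs = 6·43 - 138 = 120.
Consumer surplus without the control is ½ · (58 - 28) · 30 = 450.
With the floor, consumers buy 15 units at 43, so CS = ½ · (58 - 43) · 15 = 112.5.
Change in consumer surplus = 112.5 - 450 = -337.5.

-337.5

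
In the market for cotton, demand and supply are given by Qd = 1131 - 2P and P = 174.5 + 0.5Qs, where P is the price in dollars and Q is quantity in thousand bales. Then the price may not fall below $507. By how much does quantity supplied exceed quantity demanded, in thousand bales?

548

Rearranging supply gives Qs = 2P - 349. Without the control the market clears where 1131 - 2P = 2P - 349, i.e. P* = 370 and Q* = 391.
Since 507 > 370, the floor is binding.
At P = 507: Qd = 1131 - 2·507 = 117 and Qs = 2·507 - 349 = 665.
Surplus = Qs - Qd = 665 - 117 = 548.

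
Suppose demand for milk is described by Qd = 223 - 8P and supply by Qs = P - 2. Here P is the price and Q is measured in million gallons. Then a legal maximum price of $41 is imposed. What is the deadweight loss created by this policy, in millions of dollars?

Equilibrium: 223 - 8P = P - 2, so 225 = 9P and P* = 25, Q* = 23.
The ceiling of 41 is above the equilibrium price 25, so it is not binding; the market clears at P* = 25, Q* = 23.
Since the control does not bind, no trades are prevented and deadweight loss is zero.

0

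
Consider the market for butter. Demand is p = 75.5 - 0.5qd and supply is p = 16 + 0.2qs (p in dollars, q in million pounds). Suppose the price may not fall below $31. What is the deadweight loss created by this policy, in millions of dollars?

0

Rearranging demand gives qd = 151 - 2p; rearranging supply gives qs = 5p - 80. Without the control the market clears where 151 - 2p = 5p - 80, i.e. p* = 33 and q* = 85.
The floor of 31 is below the equilibrium price 33, so it is not binding; the market clears at p* = 33, q* = 85.
Since the control does not bind, no trades are prevented and deadweight loss is zero.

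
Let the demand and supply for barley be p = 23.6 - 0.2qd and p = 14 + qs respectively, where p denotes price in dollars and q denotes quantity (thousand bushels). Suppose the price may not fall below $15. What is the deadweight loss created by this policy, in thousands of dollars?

0

Rearranging demand gives qd = 118 - 5p; rearranging supply gives qs = p - 14. Equilibrium: 118 - 5p = p - 14, so 132 = 6p and p* = 22, q* = 8.
Since 15 is below p* = 22, the floor does not bind and the free-market outcome prevails.
Since the control does not bind, no trades are prevented and deadweight loss is zero.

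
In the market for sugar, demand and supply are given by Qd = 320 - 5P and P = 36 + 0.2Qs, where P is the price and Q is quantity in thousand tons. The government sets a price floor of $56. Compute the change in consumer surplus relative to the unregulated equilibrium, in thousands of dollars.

-330

Rearranging supply gives Qs = 5P - 180. In a free market, 320 - 5P = 5P - 180 gives the equilibrium P* = 50, Q* = 70.
Since 56 > 50, the floor is binding.
At P = 56: Qd = 320 - 5·56 = 40 and Qs = 5·56 - 180 = 100.
Consumer surplus without the control is ½ · (64 - 50) · 70 = 490.
With the floor, consumers buy 40 units at 56, so CS = ½ · (64 - 56) · 40 = 160.
Change in consumer surplus = 160 - 490 = -330.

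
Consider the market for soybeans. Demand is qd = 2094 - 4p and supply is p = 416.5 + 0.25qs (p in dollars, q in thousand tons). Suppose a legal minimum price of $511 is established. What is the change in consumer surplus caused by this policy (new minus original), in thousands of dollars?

Rearranging supply gives qs = 4p - 1666. Setting quantity demanded equal to quantity supplied, 2094 - 4p = 4p - 1666, gives p* = 470 and q* = 214.
Because the floor (511) lies above the market-clearing price, it is binding.
At p = 511: qd = 2094 - 4·511 = 50 and qs = 4·511 - 1666 = 378.
Consumer surplus without the control is ½ · (523.5 - 470) · 214 = 5724.5.
With the floor, consumers buy 50 units at 511, so CS = ½ · (523.5 - 511) · 50 = 312.5.
Change in consumer surplus = 312.5 - 5724.5 = -5412.

-5412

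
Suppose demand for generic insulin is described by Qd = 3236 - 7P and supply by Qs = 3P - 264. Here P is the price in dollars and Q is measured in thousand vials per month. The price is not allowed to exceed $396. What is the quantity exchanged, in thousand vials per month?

786

In a free market, 3236 - 7P = 3P - 264 gives the equilibrium P* = 350, Q* = 786.
The ceiling of 396 is above the equilibrium price 350, so it is not binding; the market clears at P* = 350, Q* = 786.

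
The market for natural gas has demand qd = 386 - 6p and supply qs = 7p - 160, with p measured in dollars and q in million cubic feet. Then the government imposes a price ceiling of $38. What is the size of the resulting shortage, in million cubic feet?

Without the control the market clears where 386 - 6p = 7p - 160, i.e. p* = 42 and q* = 134.
The ceiling of 38 is below the equilibrium price 42, so it binds.
At p = 38: qd = 386 - 6·38 = 158 and qs = 7·38 - 160 = 106.
Shortage = qd - qs = 158 - 106 = 52.

52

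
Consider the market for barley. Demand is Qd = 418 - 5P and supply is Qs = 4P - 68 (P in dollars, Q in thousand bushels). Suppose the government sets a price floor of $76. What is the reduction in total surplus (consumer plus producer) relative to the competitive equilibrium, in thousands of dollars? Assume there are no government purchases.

Equilibrium: 418 - 5P = 4P - 68, so 486 = 9P and P* = 54, Q* = 148.
The floor of 76 is above the equilibrium price 54, so it binds.
At P = 76: Qd = 418 - 5·76 = 38 and Qs = 4·76 - 68 = 236.
Quantity traded falls to 38. At Q = 38 the demand price is (418 - 38)/5 = 76 and the supply price is (68 + 38)/4 = 26.5.
Deadweight loss = ½ · (76 - 26.5) · (148 - 38) = ½ · 49.5 · 110 = 2722.5.

2722.5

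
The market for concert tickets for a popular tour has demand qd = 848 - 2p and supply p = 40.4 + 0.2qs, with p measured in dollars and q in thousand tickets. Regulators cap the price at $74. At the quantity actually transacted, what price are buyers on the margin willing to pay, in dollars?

Rearranging supply gives qs = 5p - 202. Without the control the market clears where 848 - 2p = 5p - 202, i.e. p* = 150 and q* = 548.
Because the ceiling (74) lies below the market-clearing price, it is binding.
At p = 74: qd = 848 - 2·74 = 700 and qs = 5·74 - 202 = 168.
Only 168 units reach the market. On the demand curve, the marginal buyer's willingness to pay at q = 168 is (848 - 168)/2 = 340.

340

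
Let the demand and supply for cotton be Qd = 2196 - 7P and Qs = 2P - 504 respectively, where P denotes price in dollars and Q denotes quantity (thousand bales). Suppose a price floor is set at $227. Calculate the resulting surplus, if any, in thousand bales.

0

In a free market, 2196 - 7P = 2P - 504 gives the equilibrium P* = 300, Q* = 96.
The floor of 227 is below the equilibrium price 300, so it is not binding; the market clears at P* = 300, Q* = 96.
Since the control does not bind, there is no surplus.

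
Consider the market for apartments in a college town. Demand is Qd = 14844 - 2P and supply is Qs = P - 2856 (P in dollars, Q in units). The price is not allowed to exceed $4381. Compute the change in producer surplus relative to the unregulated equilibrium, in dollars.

Equilibrium: 14844 - 2P = P - 2856, so 17700 = 3P and P* = 5900, Q* = 3044.
Since 4381 < 5900, the ceiling is binding.
At P = 4381: Qd = 14844 - 2·4381 = 6082 and Qs = 4381 - 2856 = 1525.
Producer surplus without the control is ½ · (5900 - 2856) · 3044 = 4632968.
With the ceiling, producers sell 1525 units at 4381, so PS = ½ · (4381 - 2856) · 1525 = 1162812.5.
Change in producer surplus = 1162812.5 - 4632968 = -3470155.5.

-3470155.5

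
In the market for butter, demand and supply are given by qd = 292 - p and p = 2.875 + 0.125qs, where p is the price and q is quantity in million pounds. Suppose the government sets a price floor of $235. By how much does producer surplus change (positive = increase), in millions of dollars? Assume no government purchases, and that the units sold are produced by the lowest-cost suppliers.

8900

Rearranging supply gives qs = 8p - 23. Equilibrium: 292 - p = 8p - 23, so 315 = 9p and p* = 35, q* = 257.
Because the floor (235) lies above the market-clearing price, it is binding.
At p = 235: qd = 292 - 235 = 57 and qs = 8·235 - 23 = 1857.
Producer surplus without the control is ½ · (35 - 2.875) · 257 = 4128.0625.
With the floor, 57 units are sold at 235. The supply price at q = 57 is 10, so PS = ½ · [(235 - 2.875) + (235 - 10)] · 57 = 13028.0625.
Change in producer surplus = 13028.0625 - 4128.0625 = 8900.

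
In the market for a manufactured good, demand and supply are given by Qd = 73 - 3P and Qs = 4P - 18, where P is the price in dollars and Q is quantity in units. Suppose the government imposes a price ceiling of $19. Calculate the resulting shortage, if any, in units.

In a free market, 73 - 3P = 4P - 18 gives the equilibrium P* = 13, Q* = 34.
The ceiling of 19 is above the equilibrium price 13, so it is not binding; the market clears at P* = 13, Q* = 34.
Since the control does not bind, there is no shortage.

0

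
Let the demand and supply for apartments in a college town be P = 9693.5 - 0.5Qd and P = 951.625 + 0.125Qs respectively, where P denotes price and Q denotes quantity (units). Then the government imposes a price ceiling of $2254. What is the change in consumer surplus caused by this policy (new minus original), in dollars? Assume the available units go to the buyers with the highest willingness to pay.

Rearranging demand gives Qd = 19387 - 2P; rearranging supply gives Qs = 8P - 7613. Setting quantity demanded equal to quantity supplied, 19387 - 2P = 8P - 7613, gives P* = 2700 and Q* = 13987.
The ceiling of 2254 is below the equilibrium price 2700, so it binds.
At P = 2254: Qd = 19387 - 2·2254 = 14879 and Qs = 8·2254 - 7613 = 10419.
Consumer surplus without the control is ½ · (9693.5 - 2700) · 13987 = 48909042.25.
With the ceiling, 10419 units are sold at 2254 (assume they go to the highest-value buyers). The demand price at Q = 10419 is 4484, so CS = ½ · [(9693.5 - 2254) + (4484 - 2254)] · 10419 = 50373260.25.
Change in consumer surplus = 50373260.25 - 48909042.25 = 1464218.

1464218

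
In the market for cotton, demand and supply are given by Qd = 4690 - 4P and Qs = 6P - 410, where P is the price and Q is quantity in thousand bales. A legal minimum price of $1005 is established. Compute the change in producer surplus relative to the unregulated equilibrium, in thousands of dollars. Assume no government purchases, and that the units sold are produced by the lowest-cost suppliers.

4950

Without the control the market clears where 4690 - 4P = 6P - 410, i.e. P* = 510 and Q* = 2650.
Since 1005 > 510, the floor is binding.
At P = 1005: Qd = 4690 - 4·1005 = 670 and Qs = 6·1005 - 410 = 5620.
Producer surplus without the control is ½ · (510 - 205/3) · 2650 = 1755625/3.
With the floor, 670 units are sold at 1005. The supply price at Q = 670 is 180, so PS = ½ · [(1005 - 205/3) + (1005 - 180)] · 670 = 1770475/3.
Change in producer surplus = 1770475/3 - 1755625/3 = 4950.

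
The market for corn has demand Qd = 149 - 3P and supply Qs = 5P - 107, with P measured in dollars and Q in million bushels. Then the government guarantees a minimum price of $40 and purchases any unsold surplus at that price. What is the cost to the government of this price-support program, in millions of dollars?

Setting quantity demanded equal to quantity supplied, 149 - 3P = 5P - 107, gives P* = 32 and Q* = 53.
The floor of 40 is above the equilibrium price 32, so it binds.
At P = 40: Qd = 149 - 3·40 = 29 and Qs = 5·40 - 107 = 93.
Surplus = Qs - Qd = 64.
Government expenditure = surplus × support price = 64 × 40 = 2560.

2560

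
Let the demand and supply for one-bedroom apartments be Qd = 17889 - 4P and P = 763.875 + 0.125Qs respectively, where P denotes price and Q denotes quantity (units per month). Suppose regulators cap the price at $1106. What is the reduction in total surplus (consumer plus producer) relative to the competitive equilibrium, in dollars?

9590832

Rearranging supply gives Qs = 8P - 6111. Setting quantity demanded equal to quantity supplied, 17889 - 4P = 8P - 6111, gives P* = 2000 and Q* = 9889.
Since 1106 < 2000, the ceiling is binding.
At P = 1106: Qd = 17889 - 4·1106 = 13465 and Qs = 8·1106 - 6111 = 2737.
Quantity traded falls to 2737. At Q = 2737 the demand price is (17889 - 2737)/4 = 3788 and the supply price is (6111 + 2737)/8 = 1106.
Deadweight loss = ½ · (3788 - 1106) · (9889 - 2737) = ½ · 2682 · 7152 = 9590832.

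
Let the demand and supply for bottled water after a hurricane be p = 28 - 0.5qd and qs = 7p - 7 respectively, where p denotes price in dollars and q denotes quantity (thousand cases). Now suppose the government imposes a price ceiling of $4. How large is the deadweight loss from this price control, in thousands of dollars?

Rearranging demand gives qd = 56 - 2p. Without the control the market clears where 56 - 2p = 7p - 7, i.e. p* = 7 and q* = 42.
The ceiling of 4 is below the equilibrium price 7, so it binds.
At p = 4: qd = 56 - 2·4 = 48 and qs = 7·4 - 7 = 21.
Quantity traded falls to 21. At q = 21 the demand price is (56 - 21)/2 = 17.5 and the supply price is (7 + 21)/7 = 4.
Deadweight loss = ½ · (17.5 - 4) · (42 - 21) = ½ · 13.5 · 21 = 141.75.

141.75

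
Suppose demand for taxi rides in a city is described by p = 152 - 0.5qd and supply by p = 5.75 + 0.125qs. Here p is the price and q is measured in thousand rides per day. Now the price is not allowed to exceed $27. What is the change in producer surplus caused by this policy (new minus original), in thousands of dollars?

Rearranging demand gives qd = 304 - 2p; rearranging supply gives qs = 8p - 46. Equilibrium: 304 - 2p = 8p - 46, so 350 = 10p and p* = 35, q* = 234.
Because the ceiling (27) lies below the market-clearing price, it is binding.
At p = 27: qd = 304 - 2·27 = 250 and qs = 8·27 - 46 = 170.
Producer surplus without the control is ½ · (35 - 5.75) · 234 = 3422.25.
With the ceiling, producers sell 170 units at 27, so PS = ½ · (27 - 5.75) · 170 = 1806.25.
Change in producer surplus = 1806.25 - 3422.25 = -1616.

-1616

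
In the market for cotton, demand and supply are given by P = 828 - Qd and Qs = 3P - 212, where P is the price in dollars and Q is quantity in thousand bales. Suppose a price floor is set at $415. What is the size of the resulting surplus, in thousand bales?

620

Rearranging demand gives Qd = 828 - P. In a free market, 828 - P = 3P - 212 gives the equilibrium P* = 260, Q* = 568.
Because the floor (415) lies above the market-clearing price, it is binding.
At P = 415: Qd = 828 - 415 = 413 and Qs = 3·415 - 212 = 1033.
Surplus = Qs - Qd = 1033 - 413 = 620.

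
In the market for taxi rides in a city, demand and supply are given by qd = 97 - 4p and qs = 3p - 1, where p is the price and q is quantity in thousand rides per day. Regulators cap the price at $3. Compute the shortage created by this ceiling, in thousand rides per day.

77

Without the control the market clears where 97 - 4p = 3p - 1, i.e. p* = 14 and q* = 41.
Because the ceiling (3) lies below the market-clearing price, it is binding.
At p = 3: qd = 97 - 4·3 = 85 and qs = 3·3 - 1 = 8.
Shortage = qd - qs = 85 - 8 = 77.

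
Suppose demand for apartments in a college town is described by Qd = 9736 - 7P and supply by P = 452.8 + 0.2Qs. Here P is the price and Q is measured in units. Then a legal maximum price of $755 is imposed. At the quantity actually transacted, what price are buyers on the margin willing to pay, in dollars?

Rearranging supply gives Qs = 5P - 2264. In a free market, 9736 - 7P = 5P - 2264 gives the equilibrium P* = 1000, Q* = 2736.
Because the ceiling (755) lies below the market-clearing price, it is binding.
At P = 755: Qd = 9736 - 7·755 = 4451 and Qs = 5·755 - 2264 = 1511.
Only 1511 units reach the market. On the demand curve, the marginal buyer's willingness to pay at Q = 1511 is (9736 - 1511)/7 = 1175.

1175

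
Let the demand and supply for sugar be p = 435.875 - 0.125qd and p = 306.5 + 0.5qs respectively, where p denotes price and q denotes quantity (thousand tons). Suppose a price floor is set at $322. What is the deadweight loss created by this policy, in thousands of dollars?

0

Rearranging demand gives qd = 3487 - 8p; rearranging supply gives qs = 2p - 613. Equilibrium: 3487 - 8p = 2p - 613, so 4100 = 10p and p* = 410, q* = 207.
The floor of 322 is below the equilibrium price 410, so it is not binding; the market clears at p* = 410, q* = 207.
Since the control does not bind, no trades are prevented and deadweight loss is zero.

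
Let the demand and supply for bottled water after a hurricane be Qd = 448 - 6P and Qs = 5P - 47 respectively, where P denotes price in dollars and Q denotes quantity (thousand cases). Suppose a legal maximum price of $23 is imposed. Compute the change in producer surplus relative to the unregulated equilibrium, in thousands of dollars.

Without the control the market clears where 448 - 6P = 5P - 47, i.e. P* = 45 and Q* = 178.
Because the ceiling (23) lies below the market-clearing price, it is binding.
At P = 23: Qd = 448 - 6·23 = 310 and Qs = 5·23 - 47 = 68.
Producer surplus without the control is ½ · (45 - 9.4) · 178 = 3168.4.
With the ceiling, producers sell 68 units at 23, so PS = ½ · (23 - 9.4) · 68 = 462.4.
Change in producer surplus = 462.4 - 3168.4 = -2706.

-2706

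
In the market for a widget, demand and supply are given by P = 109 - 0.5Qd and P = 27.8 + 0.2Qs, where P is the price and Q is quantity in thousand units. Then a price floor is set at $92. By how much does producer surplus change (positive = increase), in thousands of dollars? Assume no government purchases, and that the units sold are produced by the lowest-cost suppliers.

721.6

Rearranging demand gives Qd = 218 - 2P; rearranging supply gives Qs = 5P - 139. Setting quantity demanded equal to quantity supplied, 218 - 2P = 5P - 139, gives P* = 51 and Q* = 116.
The floor of 92 is above the equilibrium price 51, so it binds.
At P = 92: Qd = 218 - 2·92 = 34 and Qs = 5·92 - 139 = 321.
Producer surplus without the control is ½ · (51 - 27.8) · 116 = 1345.6.
With the floor, 34 units are sold at 92. The supply price at Q = 34 is 34.6, so PS = ½ · [(92 - 27.8) + (92 - 34.6)] · 34 = 2067.2.
Change in producer surplus = 2067.2 - 1345.6 = 721.6.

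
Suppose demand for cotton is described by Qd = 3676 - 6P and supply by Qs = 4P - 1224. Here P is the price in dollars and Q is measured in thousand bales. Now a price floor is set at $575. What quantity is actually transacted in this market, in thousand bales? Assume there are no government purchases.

226

Equilibrium: 3676 - 6P = 4P - 1224, so 4900 = 10P and P* = 490, Q* = 736.
Because the floor (575) lies above the market-clearing price, it is binding.
At P = 575: Qd = 3676 - 6·575 = 226 and Qs = 4·575 - 1224 = 1076.
The quantity actually transacted is the short side, demand: 226.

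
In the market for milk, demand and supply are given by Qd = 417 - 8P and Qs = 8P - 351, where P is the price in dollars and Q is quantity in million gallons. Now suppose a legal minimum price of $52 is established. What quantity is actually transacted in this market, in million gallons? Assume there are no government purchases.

1

Without the control the market clears where 417 - 8P = 8P - 351, i.e. P* = 48 and Q* = 33.
Since 52 > 48, the floor is binding.
At P = 52: Qd = 417 - 8·52 = 1 and Qs = 8·52 - 351 = 65.
The quantity actually transacted is the short side, demand: 1.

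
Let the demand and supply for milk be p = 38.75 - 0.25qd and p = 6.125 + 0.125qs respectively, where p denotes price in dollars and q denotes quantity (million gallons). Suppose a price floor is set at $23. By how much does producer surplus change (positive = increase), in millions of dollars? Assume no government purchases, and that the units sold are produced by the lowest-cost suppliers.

342

Rearranging demand gives qd = 155 - 4p; rearranging supply gives qs = 8p - 49. Without the control the market clears where 155 - 4p = 8p - 49, i.e. p* = 17 and q* = 87.
Because the floor (23) lies above the market-clearing price, it is binding.
At p = 23: qd = 155 - 4·23 = 63 and qs = 8·23 - 49 = 135.
Producer surplus without the control is ½ · (17 - 6.125) · 87 = 473.0625.
With the floor, 63 units are sold at 23. The supply price at q = 63 is 14, so PS = ½ · [(23 - 6.125) + (23 - 14)] · 63 = 815.0625.
Change in producer surplus = 815.0625 - 473.0625 = 342.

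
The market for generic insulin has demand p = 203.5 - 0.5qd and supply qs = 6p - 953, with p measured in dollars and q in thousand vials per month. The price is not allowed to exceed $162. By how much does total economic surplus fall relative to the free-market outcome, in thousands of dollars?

Rearranging demand gives qd = 407 - 2p. Setting quantity demanded equal to quantity supplied, 407 - 2p = 6p - 953, gives p* = 170 and q* = 67.
Because the ceiling (162) lies below the market-clearing price, it is binding.
At p = 162: qd = 407 - 2·162 = 83 and qs = 6·162 - 953 = 19.
Quantity traded falls to 19. At q = 19 the demand price is (407 - 19)/2 = 194 and the supply price is (953 + 19)/6 = 162.
Deadweight loss = ½ · (194 - 162) · (67 - 19) = ½ · 32 · 48 = 768.

768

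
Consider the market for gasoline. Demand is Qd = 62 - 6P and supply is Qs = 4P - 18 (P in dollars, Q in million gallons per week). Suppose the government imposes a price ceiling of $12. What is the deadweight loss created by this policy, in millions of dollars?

0

Equilibrium: 62 - 6P = 4P - 18, so 80 = 10P and P* = 8, Q* = 14.
Since 12 is above P* = 8, the ceiling does not bind and the free-market outcome prevails.
Since the control does not bind, no trades are prevented and deadweight loss is zero.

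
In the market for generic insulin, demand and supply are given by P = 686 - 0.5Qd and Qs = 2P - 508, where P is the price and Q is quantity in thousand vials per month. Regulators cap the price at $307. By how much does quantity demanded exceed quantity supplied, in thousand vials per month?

Rearranging demand gives Qd = 1372 - 2P. In a free market, 1372 - 2P = 2P - 508 gives the equilibrium P* = 470, Q* = 432.
The ceiling of 307 is below the equilibrium price 470, so it binds.
At P = 307: Qd = 1372 - 2·307 = 758 and Qs = 2·307 - 508 = 106.
Shortage = Qd - Qs = 758 - 106 = 652.

652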